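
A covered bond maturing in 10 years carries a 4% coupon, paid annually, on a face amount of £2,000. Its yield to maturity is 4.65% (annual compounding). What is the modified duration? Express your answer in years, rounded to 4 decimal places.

Periodic yield y = 0.0465. First find Macaulay duration:
  t   CF        PV=CF/(1+0.0465)^t    t·PV
  1        80.00        76.4453        76.4453
  2        80.00        73.0485       146.0971
  3        80.00        69.8027       209.4081
  4        80.00        66.7011       266.8044
  5        80.00        63.7373       318.6866
  6        80.00        60.9052       365.4314
  7        80.00        58.1990       407.3928
  8        80.00        55.6130       444.9038
  9        80.00        53.1419       478.2769
  10    2,080.00     1,320.2951    13,202.9509
  Σ                  1,897.8891    15,916.3974
P = 1,897.8891; Macaulay duration = 15,916.3974 / 1,897.8891 = 8.38637 years.
Modified duration = D_Mac / (1 + y) = 8.38637 / 1.0465 = 8.01373 years.

8.0137 years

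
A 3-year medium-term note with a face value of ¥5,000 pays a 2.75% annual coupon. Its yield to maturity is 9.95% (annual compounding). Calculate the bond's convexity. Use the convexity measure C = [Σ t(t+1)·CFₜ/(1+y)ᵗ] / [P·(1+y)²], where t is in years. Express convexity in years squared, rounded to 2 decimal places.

With y = 0.0995:
  t   CF        PV=CF/(1+0.0995)^t    t·PV        t(t+1)·PV
  1       137.50       125.0568       125.0568         250.1137
  2       137.50       113.7397       227.4795         682.4384
  3     5,137.50     3,865.1481    11,595.4442      46,381.7766
  Σ                  4,103.9446    11,947.9805      47,314.3287
P = 4,103.9446.
Convexity = Σ t(t+1)·PV / [P·(1+y)²] = 47,314.3287 / (4,103.9446 × 1.208900) = 9.53676.

9.54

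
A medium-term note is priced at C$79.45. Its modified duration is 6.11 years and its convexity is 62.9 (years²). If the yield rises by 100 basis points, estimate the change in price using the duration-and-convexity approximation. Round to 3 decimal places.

-C$4.605

Duration effect: -D_mod·Δy = -6.11 × (+0.01) = -0.061100
Convexity effect: ½·C·(Δy)² = 0.5 × 62.9 × (0.01)² = +0.0031450
ΔP/P ≈ -0.061100 + 0.0031450 = -0.057955
ΔP ≈ 79.45 × (-0.057955) = -4.60452475.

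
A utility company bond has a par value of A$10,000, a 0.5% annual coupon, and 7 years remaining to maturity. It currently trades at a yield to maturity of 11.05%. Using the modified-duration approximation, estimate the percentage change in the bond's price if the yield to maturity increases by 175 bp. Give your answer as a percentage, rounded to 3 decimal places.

-10.780%

Periodic yield y = 0.1105. Modified duration first:
  t   CF        PV=CF/(1+0.1105)^t    t·PV
  1        50.00        45.0248        45.0248
  2        50.00        40.5446        81.0892
  3        50.00        36.5102       109.5306
  4        50.00        32.8773       131.5091
  5        50.00        29.6058       148.0291
  6        50.00        26.6599       159.9594
  7    10,050.00     4,825.4311    33,778.0179
  Σ                  5,036.6537    34,453.1601
P = 5,036.6537; D_Mac = 6.84049 yrs; D_mod = 6.84049/(1+0.1105) = 6.15983 yrs.
ΔP/P ≈ -D_mod · Δy = -6.15983 × (+0.0175) = -0.107797 = -10.7797%.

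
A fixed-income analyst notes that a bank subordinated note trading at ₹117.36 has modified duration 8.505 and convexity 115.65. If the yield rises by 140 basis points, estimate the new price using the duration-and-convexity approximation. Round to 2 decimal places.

₹104.72

Duration effect: -D_mod·Δy = -8.505 × (+0.014) = -0.119070
Convexity effect: ½·C·(Δy)² = 0.5 × 115.65 × (0.014)² = +0.0113337
ΔP/P ≈ -0.119070 + 0.0113337 = -0.1077363
New price ≈ 117.36 × (1 - 0.1077363) = 104.716067832.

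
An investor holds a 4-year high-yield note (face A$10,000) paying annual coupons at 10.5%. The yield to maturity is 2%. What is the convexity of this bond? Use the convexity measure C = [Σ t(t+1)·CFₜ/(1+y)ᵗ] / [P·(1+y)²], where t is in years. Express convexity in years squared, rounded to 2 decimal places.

16.28

With y = 0.02:
  t   CF        PV=CF/(1+0.02)^t    t·PV        t(t+1)·PV
  1     1,050.00     1,029.4118     1,029.4118       2,058.8235
  2     1,050.00     1,009.2272     2,018.4544       6,055.3633
  3     1,050.00       989.4385     2,968.3154      11,873.2614
  4    11,050.00    10,208.4920    40,833.9678     204,169.8392
  Σ                 13,236.5694    46,850.1494     224,157.2874
P = 13,236.5694.
Convexity = Σ t(t+1)·PV / [P·(1+y)²] = 224,157.2874 / (13,236.5694 × 1.040400) = 16.27710.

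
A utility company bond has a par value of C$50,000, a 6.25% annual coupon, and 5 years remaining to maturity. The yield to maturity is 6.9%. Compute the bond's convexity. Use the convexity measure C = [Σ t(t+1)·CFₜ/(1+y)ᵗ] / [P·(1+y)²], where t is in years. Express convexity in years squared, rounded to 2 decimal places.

With y = 0.069:
  t   CF        PV=CF/(1+0.069)^t    t·PV        t(t+1)·PV
  1     3,125.00     2,923.2928     2,923.2928       5,846.5856
  2     3,125.00     2,734.6050     5,469.2101      16,407.6303
  3     3,125.00     2,558.0964     7,674.2892      30,697.1568
  4     3,125.00     2,392.9807     9,571.9229      47,859.6145
  5    53,125.00    38,054.8853   190,274.4264   1,141,646.5583
  Σ                 48,663.8602   215,913.1414   1,242,457.5455
P = 48,663.8602.
Convexity = Σ t(t+1)·PV / [P·(1+y)²] = 1,242,457.5455 / (48,663.8602 × 1.142761) = 22.34187.

22.34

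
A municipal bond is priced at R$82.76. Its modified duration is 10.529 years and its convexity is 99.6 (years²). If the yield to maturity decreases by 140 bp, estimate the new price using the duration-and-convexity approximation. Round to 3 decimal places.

R$95.767

Duration effect: -D_mod·Δy = -10.529 × (-0.014) = +0.147406
Convexity effect: ½·C·(Δy)² = 0.5 × 99.6 × (-0.014)² = +0.0097608
ΔP/P ≈ +0.147406 + 0.0097608 = +0.1571668
New price ≈ 82.76 × (1 + 0.1571668) = 95.767124368.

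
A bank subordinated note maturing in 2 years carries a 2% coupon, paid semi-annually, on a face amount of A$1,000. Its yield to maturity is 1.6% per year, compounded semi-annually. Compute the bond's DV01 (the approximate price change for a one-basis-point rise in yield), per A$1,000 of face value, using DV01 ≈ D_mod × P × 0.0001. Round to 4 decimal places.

A$0.1970

Periodic yield y = 0.008.
  t   CF        PV=CF/(1+0.008)^t    t·PV
  1        10.00         9.9206         9.9206
  2        10.00         9.8419        19.6838
  3        10.00         9.7638        29.2914
  4     1,010.00       978.3162     3,913.2648
  Σ                  1,007.8425     3,972.1606
P = 1,007.8425; D_Mac = 3.94125 half-year periods = 1.97063 yrs; D_mod = 1.95499 yrs.
DV01 ≈ 1.95499 × 1,007.8425 × 0.0001 = 0.197032.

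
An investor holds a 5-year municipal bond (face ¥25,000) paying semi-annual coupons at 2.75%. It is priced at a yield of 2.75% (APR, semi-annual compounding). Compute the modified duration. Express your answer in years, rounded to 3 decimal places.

4.642 years

Periodic yield y = 0.01375. First find Macaulay duration:
  t   CF        PV=CF/(1+0.01375)^t    t·PV
  1       343.75       339.0875       339.0875
  2       343.75       334.4883       668.9767
  3       343.75       329.9515       989.8545
  4       343.75       325.4762     1,301.9048
  5       343.75       321.0616     1,605.3080
  6       343.75       316.7069     1,900.2413
  7       343.75       312.4112     2,186.8786
  8       343.75       308.1738     2,465.3907
  9       343.75       303.9939     2,735.9453
  10   25,343.75    22,108.6489   221,086.4894
  Σ                 25,000.0000   235,280.0769
P = 25,000.0000; Macaulay duration = 235,280.0769 / 25,000.0000 = 9.41120 half-year periods = 4.70560 years.
Modified duration = D_Mac / (1 + y) = 4.70560 / 1.01375 = 4.64178 years.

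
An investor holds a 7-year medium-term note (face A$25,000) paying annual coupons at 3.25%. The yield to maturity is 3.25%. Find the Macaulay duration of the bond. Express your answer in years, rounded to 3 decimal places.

Periodic yield y = 0.0325. Discount each cash flow and weight by its year:
  t   CF        PV=CF/(1+0.0325)^t    t·PV
  1       812.50       786.9249       786.9249
  2       812.50       762.1549     1,524.3098
  3       812.50       738.1646     2,214.4937
  4       812.50       714.9294     2,859.7174
  5       812.50       692.4255     3,462.1276
  6       812.50       670.6300     4,023.7803
  7    25,812.50    20,634.7707   144,443.3947
  Σ                 25,000.0000   159,314.7485
Price P = Σ PV = 25,000.0000.
Macaulay duration = Σ(t·PV) / P = 159,314.7485 / 25,000.0000 = 6.37259 years.

6.373 years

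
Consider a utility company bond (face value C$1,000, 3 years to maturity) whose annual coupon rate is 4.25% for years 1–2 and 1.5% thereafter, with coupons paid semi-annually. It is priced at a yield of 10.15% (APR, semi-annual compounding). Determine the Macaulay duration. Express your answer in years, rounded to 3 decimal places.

Periodic yield y = 0.05075. Discount each cash flow and weight by its period:
  t   CF        PV=CF/(1+0.05075)^t    t·PV
  1        21.25        20.2236        20.2236
  2        21.25        19.2469        38.4937
  3        21.25        18.3173        54.9518
  4        21.25        17.4326        69.7303
  5         7.50         5.8555        29.2775
  6     1,007.50       748.5980     4,491.5880
  Σ                    829.6739     4,704.2650
Price P = Σ PV = 829.6739.
Macaulay duration = Σ(t·PV) / P = 4,704.2650 / 829.6739 = 5.67002 half-year periods.
In years: 5.67002 / 2 = 2.83501 years.

2.835 years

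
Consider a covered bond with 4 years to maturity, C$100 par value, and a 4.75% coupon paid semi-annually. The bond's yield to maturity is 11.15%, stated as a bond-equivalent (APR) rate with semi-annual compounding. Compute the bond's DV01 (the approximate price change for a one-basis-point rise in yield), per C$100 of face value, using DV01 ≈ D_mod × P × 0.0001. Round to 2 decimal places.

C$0.03

Periodic yield y = 0.05575.
  t   CF        PV=CF/(1+0.05575)^t    t·PV
  1        2.375         2.2496         2.2496
  2        2.375         2.1308         4.2616
  3        2.375         2.0183         6.0548
  4        2.375         1.9117         7.6468
  5        2.375         1.8107         9.0537
  6        2.375         1.7151        10.2908
  7        2.375         1.6246        11.3719
  8      102.375        66.3293       530.6341
  Σ                     79.7901       581.5634
P = 79.7901; D_Mac = 7.28867 half-year periods = 3.64433 yrs; D_mod = 3.45189 yrs.
DV01 ≈ 3.45189 × 79.7901 × 0.0001 = 0.027543.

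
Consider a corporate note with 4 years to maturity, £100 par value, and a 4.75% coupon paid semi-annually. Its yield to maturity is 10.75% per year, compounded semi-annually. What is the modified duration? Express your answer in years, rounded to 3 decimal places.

3.461 years

Periodic yield y = 0.05375. First find Macaulay duration:
  t   CF        PV=CF/(1+0.05375)^t    t·PV
  1        2.375         2.2539         2.2539
  2        2.375         2.1389         4.2778
  3        2.375         2.0298         6.0894
  4        2.375         1.9263         7.7050
  5        2.375         1.8280         9.1400
  6        2.375         1.7348        10.4085
  7        2.375         1.6463        11.5239
  8      102.375        67.3431       538.7449
  Σ                     80.9009       590.1433
P = 80.9009; Macaulay duration = 590.1433 / 80.9009 = 7.29464 half-year periods = 3.64732 years.
Modified duration = D_Mac / (1 + y) = 3.64732 / 1.05375 = 3.46128 years.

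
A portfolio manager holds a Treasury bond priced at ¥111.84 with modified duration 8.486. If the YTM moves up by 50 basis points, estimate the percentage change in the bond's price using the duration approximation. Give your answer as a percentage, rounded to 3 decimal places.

-4.243%

Duration approximation: ΔP/P ≈ -D_mod · Δy = -8.486 × (+0.005) = -0.042430.
As a percentage: -4.2430%.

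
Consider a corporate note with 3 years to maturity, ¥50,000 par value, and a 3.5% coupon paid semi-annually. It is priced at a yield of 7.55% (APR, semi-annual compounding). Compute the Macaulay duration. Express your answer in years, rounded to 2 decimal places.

Periodic yield y = 0.03775. Discount each cash flow and weight by its period:
  t   CF        PV=CF/(1+0.03775)^t    t·PV
  1       875.00       843.1703       843.1703
  2       875.00       812.4985     1,624.9970
  3       875.00       782.9424     2,348.8273
  4       875.00       754.4615     3,017.8460
  5       875.00       727.0166     3,635.0831
  6    50,875.00    40,733.1475   244,398.8850
  Σ                 44,653.2369   255,868.8088
Price P = Σ PV = 44,653.2369.
Macaulay duration = Σ(t·PV) / P = 255,868.8088 / 44,653.2369 = 5.73013 half-year periods.
In years: 5.73013 / 2 = 2.86506 years.

2.87 years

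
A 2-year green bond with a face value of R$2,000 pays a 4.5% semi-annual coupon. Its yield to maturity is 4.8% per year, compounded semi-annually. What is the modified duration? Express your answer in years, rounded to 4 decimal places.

1.8894 years

Periodic yield y = 0.024. First find Macaulay duration:
  t   CF        PV=CF/(1+0.024)^t    t·PV
  1        45.00        43.9453        43.9453
  2        45.00        42.9153        85.8307
  3        45.00        41.9095       125.7285
  4     2,045.00     1,859.9167     7,439.6667
  Σ                  1,988.6868     7,695.1712
P = 1,988.6868; Macaulay duration = 7,695.1712 / 1,988.6868 = 3.86947 half-year periods = 1.93474 years.
Modified duration = D_Mac / (1 + y) = 1.93474 / 1.024 = 1.88939 years.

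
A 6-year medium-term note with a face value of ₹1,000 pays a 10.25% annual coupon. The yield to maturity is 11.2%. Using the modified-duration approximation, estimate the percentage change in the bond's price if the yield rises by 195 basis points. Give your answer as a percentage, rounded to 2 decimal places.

Periodic yield y = 0.112. Modified duration first:
  t   CF        PV=CF/(1+0.112)^t    t·PV
  1       102.50        92.1763        92.1763
  2       102.50        82.8923       165.7846
  3       102.50        74.5435       223.6304
  4       102.50        67.0355       268.1419
  5       102.50        60.2837       301.4185
  6     1,102.50       583.1092     3,498.6550
  Σ                    960.0404     4,549.8067
P = 960.0404; D_Mac = 4.73918 yrs; D_mod = 4.73918/(1+0.112) = 4.26185 yrs.
ΔP/P ≈ -D_mod · Δy = -4.26185 × (+0.0195) = -0.083106 = -8.3106%.

-8.31%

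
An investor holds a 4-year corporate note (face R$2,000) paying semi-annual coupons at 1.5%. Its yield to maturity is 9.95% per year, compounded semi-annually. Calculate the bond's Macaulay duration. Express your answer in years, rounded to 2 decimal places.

Periodic yield y = 0.04975. Discount each cash flow and weight by its period:
  t   CF        PV=CF/(1+0.04975)^t    t·PV
  1        15.00        14.2891        14.2891
  2        15.00        13.6119        27.2238
  3        15.00        12.9668        38.9005
  4        15.00        12.3523        49.4092
  5        15.00        11.7669        58.8345
  6        15.00        11.2092        67.2554
  7        15.00        10.6780        74.7460
  8     2,015.00     1,366.4319    10,931.4550
  Σ                  1,453.3062    11,262.1135
Price P = Σ PV = 1,453.3062.
Macaulay duration = Σ(t·PV) / P = 11,262.1135 / 1,453.3062 = 7.74931 half-year periods.
In years: 7.74931 / 2 = 3.87465 years.

3.87 years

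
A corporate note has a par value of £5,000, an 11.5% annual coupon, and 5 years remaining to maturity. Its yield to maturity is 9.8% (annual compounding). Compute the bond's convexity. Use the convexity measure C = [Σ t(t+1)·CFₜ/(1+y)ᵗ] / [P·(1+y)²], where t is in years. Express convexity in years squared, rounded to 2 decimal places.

18.98

With y = 0.098:
  t   CF        PV=CF/(1+0.098)^t    t·PV        t(t+1)·PV
  1       575.00       523.6794       523.6794       1,047.3588
  2       575.00       476.9394       953.8787       2,861.6362
  3       575.00       434.3710     1,303.1130       5,212.4520
  4       575.00       395.6020     1,582.4080       7,912.0401
  5     5,575.00     3,493.2782    17,466.3909     104,798.3454
  Σ                  5,323.8700    21,829.4701     121,831.8325
P = 5,323.8700.
Convexity = Σ t(t+1)·PV / [P·(1+y)²] = 121,831.8325 / (5,323.8700 × 1.205604) = 18.98142.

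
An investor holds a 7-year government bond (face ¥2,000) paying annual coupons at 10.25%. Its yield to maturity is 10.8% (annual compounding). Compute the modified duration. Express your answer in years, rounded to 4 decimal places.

4.7830 years

Periodic yield y = 0.108. First find Macaulay duration:
  t   CF        PV=CF/(1+0.108)^t    t·PV
  1       205.00       185.0181       185.0181
  2       205.00       166.9838       333.9676
  3       205.00       150.7074       452.1222
  4       205.00       136.0175       544.0700
  5       205.00       122.7595       613.7974
  6       205.00       110.7938       664.7626
  7     2,205.00     1,075.5492     7,528.8442
  Σ                  1,947.8292    10,322.5821
P = 1,947.8292; Macaulay duration = 10,322.5821 / 1,947.8292 = 5.29953 years.
Modified duration = D_Mac / (1 + y) = 5.29953 / 1.108 = 4.78297 years.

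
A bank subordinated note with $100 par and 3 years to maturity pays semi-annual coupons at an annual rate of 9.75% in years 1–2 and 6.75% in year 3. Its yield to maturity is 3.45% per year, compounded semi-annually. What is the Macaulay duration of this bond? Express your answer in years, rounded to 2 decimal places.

Periodic yield y = 0.01725. Discount each cash flow and weight by its period:
  t   CF        PV=CF/(1+0.01725)^t    t·PV
  1        4.875         4.7923         4.7923
  2        4.875         4.7111         9.4221
  3        4.875         4.6312        13.8935
  4        4.875         4.5526        18.2106
  5        3.375         3.0984        15.4919
  6      103.375        93.2931       559.7584
  Σ                    115.0787       621.5689
Price P = Σ PV = 115.0787.
Macaulay duration = Σ(t·PV) / P = 621.5689 / 115.0787 = 5.40125 half-year periods.
In years: 5.40125 / 2 = 2.70063 years.

2.70 years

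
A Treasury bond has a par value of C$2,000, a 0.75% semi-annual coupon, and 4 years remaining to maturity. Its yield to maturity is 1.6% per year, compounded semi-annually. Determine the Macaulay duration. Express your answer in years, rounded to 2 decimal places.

Periodic yield y = 0.008. Discount each cash flow and weight by its period:
  t   CF        PV=CF/(1+0.008)^t    t·PV
  1         7.50         7.4405         7.4405
  2         7.50         7.3814        14.7628
  3         7.50         7.3228        21.9685
  4         7.50         7.2647        29.0589
  5         7.50         7.2071        36.0353
  6         7.50         7.1499        42.8992
  7         7.50         7.0931        49.6519
  8     2,007.50     1,883.5246    15,068.1968
  Σ                  1,934.3841    15,270.0140
Price P = Σ PV = 1,934.3841.
Macaulay duration = Σ(t·PV) / P = 15,270.0140 / 1,934.3841 = 7.89399 half-year periods.
In years: 7.89399 / 2 = 3.94700 years.

3.95 years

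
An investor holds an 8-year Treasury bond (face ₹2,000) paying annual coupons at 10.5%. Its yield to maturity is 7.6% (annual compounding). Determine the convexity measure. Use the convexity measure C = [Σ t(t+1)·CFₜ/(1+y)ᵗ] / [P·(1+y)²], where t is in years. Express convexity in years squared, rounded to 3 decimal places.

41.474

With y = 0.076:
  t   CF        PV=CF/(1+0.076)^t    t·PV        t(t+1)·PV
  1       210.00       195.1673       195.1673         390.3346
  2       210.00       181.3822       362.7645       1,088.2934
  3       210.00       168.5709       505.7126       2,022.8502
  4       210.00       156.6644       626.6574       3,133.2872
  5       210.00       145.5988       727.9942       4,367.9654
  6       210.00       135.3149       811.8895       5,683.2264
  7       210.00       125.7574       880.3015       7,042.4119
  8     2,210.00     1,229.9688     9,839.7506      88,557.7552
  Σ                  2,338.4247    13,950.2375     112,286.1244
P = 2,338.4247.
Convexity = Σ t(t+1)·PV / [P·(1+y)²] = 112,286.1244 / (2,338.4247 × 1.157776) = 41.47421.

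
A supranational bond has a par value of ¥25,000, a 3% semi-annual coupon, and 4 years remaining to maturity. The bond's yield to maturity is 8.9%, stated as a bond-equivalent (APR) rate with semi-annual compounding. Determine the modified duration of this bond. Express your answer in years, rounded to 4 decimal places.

3.6098 years

Periodic yield y = 0.0445. First find Macaulay duration:
  t   CF        PV=CF/(1+0.0445)^t    t·PV
  1       375.00       359.0235       359.0235
  2       375.00       343.7276       687.4552
  3       375.00       329.0834       987.2501
  4       375.00       315.0631     1,260.2523
  5       375.00       301.6401     1,508.2004
  6       375.00       288.7890     1,732.7338
  7       375.00       276.4854     1,935.3976
  8    25,375.00    17,911.7697   143,294.1575
  Σ                 20,125.5816   151,764.4703
P = 20,125.5816; Macaulay duration = 151,764.4703 / 20,125.5816 = 7.54087 half-year periods = 3.77044 years.
Modified duration = D_Mac / (1 + y) = 3.77044 / 1.0445 = 3.60980 years.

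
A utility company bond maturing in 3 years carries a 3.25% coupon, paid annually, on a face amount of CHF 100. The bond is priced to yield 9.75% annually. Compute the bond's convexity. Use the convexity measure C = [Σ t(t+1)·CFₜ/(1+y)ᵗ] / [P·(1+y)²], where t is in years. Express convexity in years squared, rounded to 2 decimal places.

With y = 0.0975:
  t   CF        PV=CF/(1+0.0975)^t    t·PV        t(t+1)·PV
  1         3.25         2.9613         2.9613           5.9226
  2         3.25         2.6982         5.3964          16.1892
  3       103.25        78.1046       234.3137         937.2549
  Σ                     83.7641       242.6714         959.3667
P = 83.7641.
Convexity = Σ t(t+1)·PV / [P·(1+y)²] = 959.3667 / (83.7641 × 1.204506) = 9.50863.

9.51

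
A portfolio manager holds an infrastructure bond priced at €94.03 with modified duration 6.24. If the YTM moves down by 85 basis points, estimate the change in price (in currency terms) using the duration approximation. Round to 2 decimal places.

Duration approximation: ΔP/P ≈ -D_mod · Δy = -6.24 × (-0.0085) = +0.053040.
ΔP ≈ 94.03 × (+0.053040) = +4.9873512.

+€4.99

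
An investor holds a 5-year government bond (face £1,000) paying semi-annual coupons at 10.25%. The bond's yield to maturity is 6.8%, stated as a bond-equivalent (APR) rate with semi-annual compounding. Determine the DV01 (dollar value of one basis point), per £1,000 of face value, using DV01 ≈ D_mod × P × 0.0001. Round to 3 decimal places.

£0.454

Periodic yield y = 0.034.
  t   CF        PV=CF/(1+0.034)^t    t·PV
  1        51.25        49.5648        49.5648
  2        51.25        47.9350        95.8700
  3        51.25        46.3588       139.0764
  4        51.25        44.8344       179.3377
  5        51.25        43.3602       216.8009
  6        51.25        41.9344       251.6065
  7        51.25        40.5555       283.8887
  8        51.25        39.2220       313.7759
  9        51.25        37.9323       341.3906
  10    1,051.25       752.4898     7,524.8981
  Σ                  1,144.1873     9,396.2097
P = 1,144.1873; D_Mac = 8.21213 half-year periods = 4.10606 yrs; D_mod = 3.97105 yrs.
DV01 ≈ 3.97105 × 1,144.1873 × 0.0001 = 0.454362.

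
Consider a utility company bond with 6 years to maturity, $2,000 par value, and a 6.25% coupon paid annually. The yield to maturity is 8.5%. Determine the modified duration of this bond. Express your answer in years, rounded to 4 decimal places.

Periodic yield y = 0.085. First find Macaulay duration:
  t   CF        PV=CF/(1+0.085)^t    t·PV
  1       125.00       115.2074       115.2074
  2       125.00       106.1819       212.3638
  3       125.00        97.8635       293.5905
  4       125.00        90.1968       360.7871
  5       125.00        83.1307       415.6534
  6     2,125.00     1,302.5083     7,815.0499
  Σ                  1,795.0886     9,212.6522
P = 1,795.0886; Macaulay duration = 9,212.6522 / 1,795.0886 = 5.13214 years.
Modified duration = D_Mac / (1 + y) = 5.13214 / 1.085 = 4.73009 years.

4.7301 years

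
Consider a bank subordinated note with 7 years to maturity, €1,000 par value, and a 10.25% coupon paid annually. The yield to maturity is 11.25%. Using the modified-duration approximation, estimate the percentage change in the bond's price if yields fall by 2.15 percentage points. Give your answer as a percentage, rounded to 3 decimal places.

+10.204%

Periodic yield y = 0.1125. Modified duration first:
  t   CF        PV=CF/(1+0.1125)^t    t·PV
  1       102.50        92.1348        92.1348
  2       102.50        82.8178       165.6357
  3       102.50        74.4430       223.3290
  4       102.50        66.9150       267.6602
  5       102.50        60.1484       300.7418
  6       102.50        54.0659       324.3956
  7     1,102.50       522.7312     3,659.1187
  Σ                    953.2562     5,033.0158
P = 953.2562; D_Mac = 5.27981 yrs; D_mod = 5.27981/(1+0.1125) = 4.74590 yrs.
ΔP/P ≈ -D_mod · Δy = -4.74590 × (-0.0215) = +0.102037 = +10.2037%.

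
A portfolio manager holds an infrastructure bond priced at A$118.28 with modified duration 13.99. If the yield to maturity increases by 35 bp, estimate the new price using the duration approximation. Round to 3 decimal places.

Duration approximation: ΔP/P ≈ -D_mod · Δy = -13.99 × (+0.0035) = -0.048965.
New price ≈ 118.28 × (1 - 0.048965) = 112.4884198.

A$112.488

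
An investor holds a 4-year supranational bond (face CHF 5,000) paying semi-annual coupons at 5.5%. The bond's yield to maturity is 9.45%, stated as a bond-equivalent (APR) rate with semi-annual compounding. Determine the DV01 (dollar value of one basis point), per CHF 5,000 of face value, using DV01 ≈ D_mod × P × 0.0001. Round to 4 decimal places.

CHF 1.5027

Periodic yield y = 0.04725.
  t   CF        PV=CF/(1+0.04725)^t    t·PV
  1       137.50       131.2963       131.2963
  2       137.50       125.3724       250.7448
  3       137.50       119.7158       359.1475
  4       137.50       114.3145       457.2579
  5       137.50       109.1568       545.7841
  6       137.50       104.2319       625.3912
  7       137.50        99.5291       696.7038
  8     5,137.50     3,550.9854    28,407.8829
  Σ                  4,354.6021    31,474.2084
P = 4,354.6021; D_Mac = 7.22780 half-year periods = 3.61390 yrs; D_mod = 3.45085 yrs.
DV01 ≈ 3.45085 × 4,354.6021 × 0.0001 = 1.502707.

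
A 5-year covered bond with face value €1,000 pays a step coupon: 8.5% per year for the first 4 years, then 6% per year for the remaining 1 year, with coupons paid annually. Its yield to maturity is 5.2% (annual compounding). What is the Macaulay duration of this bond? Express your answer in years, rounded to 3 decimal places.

4.315 years

Periodic yield y = 0.052. Discount each cash flow and weight by its year:
  t   CF        PV=CF/(1+0.052)^t    t·PV
  1        85.00        80.7985        80.7985
  2        85.00        76.8046       153.6093
  3        85.00        73.0082       219.0246
  4        85.00        69.3994       277.5978
  5     1,060.00       822.6729     4,113.3643
  Σ                  1,122.6836     4,844.3944
Price P = Σ PV = 1,122.6836.
Macaulay duration = Σ(t·PV) / P = 4,844.3944 / 1,122.6836 = 4.31501 years.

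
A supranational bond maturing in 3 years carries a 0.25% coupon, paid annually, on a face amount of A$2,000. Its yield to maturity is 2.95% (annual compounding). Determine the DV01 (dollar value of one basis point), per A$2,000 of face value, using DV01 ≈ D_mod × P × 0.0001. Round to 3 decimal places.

A$0.537

Periodic yield y = 0.0295.
  t   CF        PV=CF/(1+0.0295)^t    t·PV
  1         5.00         4.8567         4.8567
  2         5.00         4.7176         9.4351
  3     2,005.00     1,837.5337     5,512.6012
  Σ                  1,847.1080     5,526.8931
P = 1,847.1080; D_Mac = 2.99219 yrs; D_mod = 2.90645 yrs.
DV01 ≈ 2.90645 × 1,847.1080 × 0.0001 = 0.536852.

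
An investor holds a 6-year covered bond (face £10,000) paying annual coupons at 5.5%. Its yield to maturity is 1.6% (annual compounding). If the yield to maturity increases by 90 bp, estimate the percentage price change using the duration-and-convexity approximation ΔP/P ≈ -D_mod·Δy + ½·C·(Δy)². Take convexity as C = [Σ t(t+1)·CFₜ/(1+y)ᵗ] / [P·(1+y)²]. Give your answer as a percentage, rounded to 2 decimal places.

With y = 0.016:
  t   CF        PV=CF/(1+0.016)^t    t·PV        t(t+1)·PV
  1       550.00       541.3386       541.3386       1,082.6772
  2       550.00       532.8136     1,065.6271       3,196.8814
  3       550.00       524.4228     1,573.2684       6,293.0736
  4       550.00       516.1642     2,064.6567      10,323.2835
  5       550.00       508.0356     2,540.1780      15,241.0681
  6    10,550.00     9,591.5813    57,549.4878     402,846.4143
  Σ                 12,214.3560    65,334.5566     438,983.3980
P = 12,214.3560; D_Mac = 5.34900 yrs; D_mod = 5.26476 yrs; C = 34.81690.
Duration effect: -5.26476 × (+0.009) = -0.047383
Convexity effect: 0.5 × 34.81690 × (0.009)² = +0.0014101
ΔP/P ≈ -0.047383 + 0.0014101 = -0.045973 = -4.5973%.

-4.60%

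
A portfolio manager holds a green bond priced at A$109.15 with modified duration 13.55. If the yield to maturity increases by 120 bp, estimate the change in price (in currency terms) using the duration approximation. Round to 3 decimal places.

Duration approximation: ΔP/P ≈ -D_mod · Δy = -13.55 × (+0.012) = -0.162600.
ΔP ≈ 109.15 × (-0.162600) = -17.74779.

-A$17.748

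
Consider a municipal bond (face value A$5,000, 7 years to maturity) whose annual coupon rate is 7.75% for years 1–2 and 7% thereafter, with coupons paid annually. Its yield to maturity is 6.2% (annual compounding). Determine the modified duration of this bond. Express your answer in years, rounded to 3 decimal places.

Periodic yield y = 0.062. First find Macaulay duration:
  t   CF        PV=CF/(1+0.062)^t    t·PV
  1       387.50       364.8776       364.8776
  2       387.50       343.5759       687.1518
  3       350.00       292.2096       876.6288
  4       350.00       275.1503     1,100.6012
  5       350.00       259.0869     1,295.4345
  6       350.00       243.9613     1,463.7678
  7     5,350.00     3,511.4150    24,579.9053
  Σ                  5,290.2766    30,368.3670
P = 5,290.2766; Macaulay duration = 30,368.3670 / 5,290.2766 = 5.74041 years.
Modified duration = D_Mac / (1 + y) = 5.74041 / 1.062 = 5.40528 years.

5.405 years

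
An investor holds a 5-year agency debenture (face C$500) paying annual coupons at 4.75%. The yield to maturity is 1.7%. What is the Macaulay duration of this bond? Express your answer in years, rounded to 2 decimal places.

4.60 years

Periodic yield y = 0.017. Discount each cash flow and weight by its year:
  t   CF        PV=CF/(1+0.017)^t    t·PV
  1        23.75        23.3530        23.3530
  2        23.75        22.9626        45.9253
  3        23.75        22.5788        67.7364
  4        23.75        22.2014        88.8055
  5       523.75       481.4146     2,407.0731
  Σ                    572.5104     2,632.8932
Price P = Σ PV = 572.5104.
Macaulay duration = Σ(t·PV) / P = 2,632.8932 / 572.5104 = 4.59886 years.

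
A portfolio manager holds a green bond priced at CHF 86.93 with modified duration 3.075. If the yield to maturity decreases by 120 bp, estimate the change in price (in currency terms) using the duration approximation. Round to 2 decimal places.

+CHF 3.21

Duration approximation: ΔP/P ≈ -D_mod · Δy = -3.075 × (-0.012) = +0.036900.
ΔP ≈ 86.93 × (+0.036900) = +3.207717.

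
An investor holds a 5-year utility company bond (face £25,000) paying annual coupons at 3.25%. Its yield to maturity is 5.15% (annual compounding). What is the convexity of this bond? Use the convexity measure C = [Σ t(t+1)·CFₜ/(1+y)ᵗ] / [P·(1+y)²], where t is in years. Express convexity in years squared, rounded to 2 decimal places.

24.83

With y = 0.0515:
  t   CF        PV=CF/(1+0.0515)^t    t·PV        t(t+1)·PV
  1       812.50       772.7057       772.7057       1,545.4113
  2       812.50       734.8604     1,469.7207       4,409.1621
  3       812.50       698.8686     2,096.6059       8,386.4234
  4       812.50       664.6397     2,658.5587      13,292.7935
  5    25,812.50    20,080.9236   100,404.6180     602,427.7081
  Σ                 22,951.9979   107,402.2089     630,061.4984
P = 22,951.9979.
Convexity = Σ t(t+1)·PV / [P·(1+y)²] = 630,061.4984 / (22,951.9979 × 1.105652) = 24.82812.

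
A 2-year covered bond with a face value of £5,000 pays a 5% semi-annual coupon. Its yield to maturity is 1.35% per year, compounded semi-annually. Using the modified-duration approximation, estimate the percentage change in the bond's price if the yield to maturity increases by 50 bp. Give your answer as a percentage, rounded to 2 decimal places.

Periodic yield y = 0.00675. Modified duration first:
  t   CF        PV=CF/(1+0.00675)^t    t·PV
  1       125.00       124.1619       124.1619
  2       125.00       123.3294       246.6589
  3       125.00       122.5025       367.5076
  4     5,125.00     4,988.9289    19,955.7157
  Σ                  5,358.9228    20,694.0441
P = 5,358.9228; D_Mac = 3.86161 half-year periods = 1.93080 yrs; D_mod = 1.93080/(1+0.00675) = 1.91786 yrs.
ΔP/P ≈ -D_mod · Δy = -1.91786 × (+0.005) = -0.009589 = -0.9589%.

-0.96%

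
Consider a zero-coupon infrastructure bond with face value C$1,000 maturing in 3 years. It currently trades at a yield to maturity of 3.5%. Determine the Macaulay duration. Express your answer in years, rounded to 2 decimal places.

A zero-coupon bond has a single cash flow at maturity, so its Macaulay duration equals its maturity: 3 years.

3.00 years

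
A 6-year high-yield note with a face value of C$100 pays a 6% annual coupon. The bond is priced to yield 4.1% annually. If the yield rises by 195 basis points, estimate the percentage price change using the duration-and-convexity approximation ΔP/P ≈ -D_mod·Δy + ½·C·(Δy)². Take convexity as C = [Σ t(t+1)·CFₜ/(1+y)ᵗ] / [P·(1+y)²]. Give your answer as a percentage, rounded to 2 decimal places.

With y = 0.041:
  t   CF        PV=CF/(1+0.041)^t    t·PV        t(t+1)·PV
  1         6.00         5.7637         5.7637          11.5274
  2         6.00         5.5367        11.0734          33.2201
  3         6.00         5.3186        15.9559          63.8235
  4         6.00         5.1091        20.4366         102.1829
  5         6.00         4.9079        24.5396         147.2376
  6       106.00        83.2917       499.7499       3,498.2495
  Σ                    109.9277       577.5190       3,856.2410
P = 109.9277; D_Mac = 5.25363 yrs; D_mod = 5.04671 yrs; C = 32.37095.
Duration effect: -5.04671 × (+0.0195) = -0.098411
Convexity effect: 0.5 × 32.37095 × (0.0195)² = +0.0061545
ΔP/P ≈ -0.098411 + 0.0061545 = -0.092256 = -9.2256%.

-9.23%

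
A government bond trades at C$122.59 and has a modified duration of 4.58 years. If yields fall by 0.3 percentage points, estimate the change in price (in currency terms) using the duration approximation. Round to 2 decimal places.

Duration approximation: ΔP/P ≈ -D_mod · Δy = -4.58 × (-0.003) = +0.013740.
ΔP ≈ 122.59 × (+0.013740) = +1.6843866.

+C$1.68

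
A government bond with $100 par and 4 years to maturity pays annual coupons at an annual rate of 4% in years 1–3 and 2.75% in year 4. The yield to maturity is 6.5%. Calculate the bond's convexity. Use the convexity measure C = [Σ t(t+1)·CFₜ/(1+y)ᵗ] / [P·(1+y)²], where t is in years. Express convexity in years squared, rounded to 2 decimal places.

With y = 0.065:
  t   CF        PV=CF/(1+0.065)^t    t·PV        t(t+1)·PV
  1         4.00         3.7559         3.7559           7.5117
  2         4.00         3.5266         7.0533          21.1598
  3         4.00         3.3114         9.9342          39.7368
  4       102.75        79.8699       319.4798       1,597.3990
  Σ                     90.4638       340.2231       1,665.8073
P = 90.4638.
Convexity = Σ t(t+1)·PV / [P·(1+y)²] = 1,665.8073 / (90.4638 × 1.134225) = 16.23493.

16.23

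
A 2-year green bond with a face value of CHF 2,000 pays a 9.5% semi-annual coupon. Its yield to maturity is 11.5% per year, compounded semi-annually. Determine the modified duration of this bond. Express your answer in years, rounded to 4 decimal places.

Periodic yield y = 0.0575. First find Macaulay duration:
  t   CF        PV=CF/(1+0.0575)^t    t·PV
  1        95.00        89.8345        89.8345
  2        95.00        84.9499       169.8998
  3        95.00        80.3309       240.9926
  4     2,095.00     1,675.1840     6,700.7361
  Σ                  1,930.2993     7,201.4630
P = 1,930.2993; Macaulay duration = 7,201.4630 / 1,930.2993 = 3.73075 half-year periods = 1.86537 years.
Modified duration = D_Mac / (1 + y) = 1.86537 / 1.0575 = 1.76395 years.

1.7639 years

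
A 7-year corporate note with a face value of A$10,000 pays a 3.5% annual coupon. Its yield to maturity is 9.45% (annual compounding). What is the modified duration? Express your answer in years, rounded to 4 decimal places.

5.6403 years

Periodic yield y = 0.0945. First find Macaulay duration:
  t   CF        PV=CF/(1+0.0945)^t    t·PV
  1       350.00       319.7807       319.7807
  2       350.00       292.1706       584.3412
  3       350.00       266.9444       800.8331
  4       350.00       243.8962       975.5847
  5       350.00       222.8380     1,114.1899
  6       350.00       203.5980     1,221.5878
  7    10,350.00     5,500.8524    38,505.9665
  Σ                  7,050.0802    43,522.2839
P = 7,050.0802; Macaulay duration = 43,522.2839 / 7,050.0802 = 6.17330 years.
Modified duration = D_Mac / (1 + y) = 6.17330 / 1.0945 = 5.64030 years.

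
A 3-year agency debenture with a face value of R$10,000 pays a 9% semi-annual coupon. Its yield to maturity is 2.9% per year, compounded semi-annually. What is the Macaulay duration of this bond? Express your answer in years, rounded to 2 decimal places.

Periodic yield y = 0.0145. Discount each cash flow and weight by its period:
  t   CF        PV=CF/(1+0.0145)^t    t·PV
  1       450.00       443.5683       443.5683
  2       450.00       437.2284       874.4569
  3       450.00       430.9792     1,292.9377
  4       450.00       424.8194     1,699.2775
  5       450.00       418.7475     2,093.7376
  6    10,450.00     9,585.2619    57,511.5712
  Σ                 11,740.6047    63,915.5492
Price P = Σ PV = 11,740.6047.
Macaulay duration = Σ(t·PV) / P = 63,915.5492 / 11,740.6047 = 5.44397 half-year periods.
In years: 5.44397 / 2 = 2.72199 years.

2.72 years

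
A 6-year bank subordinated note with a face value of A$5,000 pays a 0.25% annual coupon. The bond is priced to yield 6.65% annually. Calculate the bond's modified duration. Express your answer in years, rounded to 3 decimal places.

5.582 years

Periodic yield y = 0.0665. First find Macaulay duration:
  t   CF        PV=CF/(1+0.0665)^t    t·PV
  1        12.50        11.7206        11.7206
  2        12.50        10.9898        21.9795
  3        12.50        10.3045        30.9135
  4        12.50         9.6620        38.6480
  5        12.50         9.0595        45.2977
  6     5,012.50     3,406.3497    20,438.0980
  Σ                  3,458.0860    20,586.6573
P = 3,458.0860; Macaulay duration = 20,586.6573 / 3,458.0860 = 5.95319 years.
Modified duration = D_Mac / (1 + y) = 5.95319 / 1.0665 = 5.58199 years.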